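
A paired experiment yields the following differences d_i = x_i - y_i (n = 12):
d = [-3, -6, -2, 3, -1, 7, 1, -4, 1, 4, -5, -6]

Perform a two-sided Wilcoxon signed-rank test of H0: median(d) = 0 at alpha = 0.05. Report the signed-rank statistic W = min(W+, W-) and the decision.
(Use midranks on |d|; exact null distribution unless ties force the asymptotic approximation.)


Step 1: Drop any zero differences (none here) and take |d_i|.
|d| = [3, 6, 2, 3, 1, 7, 1, 4, 1, 4, 5, 6]
Step 2: Midrank |d_i| (ties get averaged ranks).
ranks: |3|->5.5, |6|->10.5, |2|->4, |3|->5.5, |1|->2, |7|->12, |1|->2, |4|->7.5, |1|->2, |4|->7.5, |5|->9, |6|->10.5
Step 3: Attach original signs; sum ranks with positive sign and with negative sign.
W+ = 5.5 + 12 + 2 + 2 + 7.5 = 29
W- = 5.5 + 10.5 + 4 + 2 + 7.5 + 9 + 10.5 = 49
(Check: W+ + W- = 78 should equal n(n+1)/2 = 78.)
Step 4: Test statistic W = min(W+, W-) = 29.
Step 5: Ties in |d|, so use the tie-corrected normal approximation.
        E[W] = n(n+1)/4 = 12*13/4 = 39.
        Tie groups: |d|=1 (t=3), |d|=3 (t=2), |d|=4 (t=2), |d|=6 (t=2); sum(t^3 - t) = 42.
        Var[W] = n(n+1)(2n+1)/24 - sum(t^3-t)/48 = 3900/24 - 42/48 = 161.625.
        z = (W - E[W]) / sqrt(Var[W]) = (29 - 39) / 12.7132 = -0.7866.
        Two-sided p = 2*Phi(z) = 0.431525.
Step 6: alpha = 0.05. fail to reject H0.

W+ = 29, W- = 49, W = min = 29, p = 0.431525, fail to reject H0.


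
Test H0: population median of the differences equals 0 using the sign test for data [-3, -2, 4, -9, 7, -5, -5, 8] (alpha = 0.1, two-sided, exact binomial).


Step 1: Discard zero differences. Original n = 8; n_eff = number of nonzero differences = 8.
Nonzero differences (with sign): -3, -2, +4, -9, +7, -5, -5, +8
Step 2: Count signs: positive = 3, negative = 5.
Step 3: Under H0: P(positive) = 0.5, so the number of positives S ~ Bin(8, 0.5).
Step 4: Two-sided exact p-value = sum of Bin(8,0.5) probabilities at or below the observed probability = 0.726562.
Step 5: alpha = 0.1. fail to reject H0.

n_eff = 8, pos = 3, neg = 5, p = 0.726562, fail to reject H0.


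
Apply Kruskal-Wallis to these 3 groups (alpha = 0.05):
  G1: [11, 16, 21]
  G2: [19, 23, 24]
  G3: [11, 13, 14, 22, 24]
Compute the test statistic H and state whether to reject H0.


Step 1: Combine all N = 11 observations and assign midranks.
sorted (value, group, rank): (11,G1,1.5), (11,G3,1.5), (13,G3,3), (14,G3,4), (16,G1,5), (19,G2,6), (21,G1,7), (22,G3,8), (23,G2,9), (24,G2,10.5), (24,G3,10.5)
Step 2: Sum ranks within each group.
R_1 = 13.5 (n_1 = 3)
R_2 = 25.5 (n_2 = 3)
R_3 = 27 (n_3 = 5)
Step 3: H = 12/(N(N+1)) * sum(R_i^2/n_i) - 3(N+1)
     = 12/(11*12) * (13.5^2/3 + 25.5^2/3 + 27^2/5) - 3*12
     = 0.090909 * 423.3 - 36
     = 2.481818.
Step 4: Ties present; correction factor C = 1 - 12/(11^3 - 11) = 0.990909. Corrected H = 2.481818 / 0.990909 = 2.504587.
Step 5: Under H0, H ~ chi^2(2); p-value = 0.285848.
Step 6: alpha = 0.05. fail to reject H0.

H = 2.5046, df = 2, p = 0.285848, fail to reject H0.


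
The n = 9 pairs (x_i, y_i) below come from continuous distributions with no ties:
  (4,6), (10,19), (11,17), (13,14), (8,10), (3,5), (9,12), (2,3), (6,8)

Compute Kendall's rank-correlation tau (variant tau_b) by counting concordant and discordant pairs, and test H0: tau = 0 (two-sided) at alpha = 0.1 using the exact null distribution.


Step 1: Enumerate the 36 unordered pairs (i,j) with i<j and classify each by sign(x_j-x_i) * sign(y_j-y_i).
  (1,2):dx=+6,dy=+13->C; (1,3):dx=+7,dy=+11->C; (1,4):dx=+9,dy=+8->C; (1,5):dx=+4,dy=+4->C
  (1,6):dx=-1,dy=-1->C; (1,7):dx=+5,dy=+6->C; (1,8):dx=-2,dy=-3->C; (1,9):dx=+2,dy=+2->C
  (2,3):dx=+1,dy=-2->D; (2,4):dx=+3,dy=-5->D; (2,5):dx=-2,dy=-9->C; (2,6):dx=-7,dy=-14->C
  (2,7):dx=-1,dy=-7->C; (2,8):dx=-8,dy=-16->C; (2,9):dx=-4,dy=-11->C; (3,4):dx=+2,dy=-3->D
  (3,5):dx=-3,dy=-7->C; (3,6):dx=-8,dy=-12->C; (3,7):dx=-2,dy=-5->C; (3,8):dx=-9,dy=-14->C
  (3,9):dx=-5,dy=-9->C; (4,5):dx=-5,dy=-4->C; (4,6):dx=-10,dy=-9->C; (4,7):dx=-4,dy=-2->C
  (4,8):dx=-11,dy=-11->C; (4,9):dx=-7,dy=-6->C; (5,6):dx=-5,dy=-5->C; (5,7):dx=+1,dy=+2->C
  (5,8):dx=-6,dy=-7->C; (5,9):dx=-2,dy=-2->C; (6,7):dx=+6,dy=+7->C; (6,8):dx=-1,dy=-2->C
  (6,9):dx=+3,dy=+3->C; (7,8):dx=-7,dy=-9->C; (7,9):dx=-3,dy=-4->C; (8,9):dx=+4,dy=+5->C
Step 2: C = 33, D = 3, total pairs = 36.
Step 3: tau = (C - D)/(n(n-1)/2) = (33 - 3)/36 = 0.833333.
Step 4: Exact two-sided p-value (enumerate n! = 362880 permutations of y under H0): p = 0.000854.
Step 5: alpha = 0.1. reject H0.

tau_b = 0.8333 (C=33, D=3), p = 0.000854, reject H0.


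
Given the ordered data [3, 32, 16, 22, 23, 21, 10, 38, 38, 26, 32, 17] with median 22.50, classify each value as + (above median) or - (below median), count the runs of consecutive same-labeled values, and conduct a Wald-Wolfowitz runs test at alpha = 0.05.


Step 1: Compute median = 22.50; label A = above, B = below.
Labels in order: BABBABBAAAAB  (n_A = 6, n_B = 6)
Step 2: Count runs R = 7.
Step 3: Under H0 (random ordering), E[R] = 2*n_A*n_B/(n_A+n_B) + 1 = 2*6*6/12 + 1 = 7.0000.
        Var[R] = 2*n_A*n_B*(2*n_A*n_B - n_A - n_B) / ((n_A+n_B)^2 * (n_A+n_B-1)) = 4320/1584 = 2.7273.
        SD[R] = 1.6514.
Step 4: R = E[R], so z = 0 with no continuity correction.
Step 5: Two-sided p-value via normal approximation = 2*(1 - Phi(|z|)) = 1.000000.
Step 6: alpha = 0.05. fail to reject H0.

R = 7, z = 0.0000, p = 1.000000, fail to reject H0.


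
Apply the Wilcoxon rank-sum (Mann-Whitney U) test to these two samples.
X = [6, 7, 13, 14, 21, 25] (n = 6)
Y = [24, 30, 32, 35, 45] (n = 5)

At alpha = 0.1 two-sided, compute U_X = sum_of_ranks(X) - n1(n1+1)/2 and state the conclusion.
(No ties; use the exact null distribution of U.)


Step 1: Combine and sort all 11 observations; assign midranks.
sorted (value, group): (6,X), (7,X), (13,X), (14,X), (21,X), (24,Y), (25,X), (30,Y), (32,Y), (35,Y), (45,Y)
ranks: 6->1, 7->2, 13->3, 14->4, 21->5, 24->6, 25->7, 30->8, 32->9, 35->10, 45->11
Step 2: Rank sum for X: R1 = 1 + 2 + 3 + 4 + 5 + 7 = 22.
Step 3: U_X = R1 - n1(n1+1)/2 = 22 - 6*7/2 = 22 - 21 = 1.
       U_Y = n1*n2 - U_X = 30 - 1 = 29.
Step 4: No ties, so the exact null distribution of U (based on enumerating the C(11,6) = 462 equally likely rank assignments) gives the two-sided p-value.
Step 5: p-value = 0.008658; compare to alpha = 0.1. reject H0.

U_X = 1, p = 0.008658, reject H0 at alpha = 0.1.


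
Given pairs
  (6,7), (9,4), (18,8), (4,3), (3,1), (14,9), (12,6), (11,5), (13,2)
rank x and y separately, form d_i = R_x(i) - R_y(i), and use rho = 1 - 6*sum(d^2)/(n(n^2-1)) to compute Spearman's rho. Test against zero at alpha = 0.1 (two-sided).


Step 1: Rank x and y separately (midranks; no ties here).
rank(x): 6->3, 9->4, 18->9, 4->2, 3->1, 14->8, 12->6, 11->5, 13->7
rank(y): 7->7, 4->4, 8->8, 3->3, 1->1, 9->9, 6->6, 5->5, 2->2
Step 2: d_i = R_x(i) - R_y(i); compute d_i^2.
  (3-7)^2=16, (4-4)^2=0, (9-8)^2=1, (2-3)^2=1, (1-1)^2=0, (8-9)^2=1, (6-6)^2=0, (5-5)^2=0, (7-2)^2=25
sum(d^2) = 44.
Step 3: rho = 1 - 6*44 / (9*(9^2 - 1)) = 1 - 264/720 = 0.633333.
Step 4: Under H0, t = rho * sqrt((n-2)/(1-rho^2)) = 2.1653 ~ t(7).
Step 5: Two-sided p-value from the t-distribution with 7 df = 0.067086.
Step 6: alpha = 0.1. reject H0.

rho = 0.6333, p = 0.067086, reject H0 at alpha = 0.1.


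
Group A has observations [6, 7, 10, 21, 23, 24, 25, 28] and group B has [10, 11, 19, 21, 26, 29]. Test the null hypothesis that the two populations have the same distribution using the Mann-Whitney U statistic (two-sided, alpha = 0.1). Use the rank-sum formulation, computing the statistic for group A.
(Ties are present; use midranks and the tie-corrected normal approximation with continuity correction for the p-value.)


Step 1: Combine and sort all 14 observations; assign midranks.
sorted (value, group): (6,X), (7,X), (10,X), (10,Y), (11,Y), (19,Y), (21,X), (21,Y), (23,X), (24,X), (25,X), (26,Y), (28,X), (29,Y)
ranks: 6->1, 7->2, 10->3.5, 10->3.5, 11->5, 19->6, 21->7.5, 21->7.5, 23->9, 24->10, 25->11, 26->12, 28->13, 29->14
Step 2: Rank sum for X: R1 = 1 + 2 + 3.5 + 7.5 + 9 + 10 + 11 + 13 = 57.
Step 3: U_X = R1 - n1(n1+1)/2 = 57 - 8*9/2 = 57 - 36 = 21.
       U_Y = n1*n2 - U_X = 48 - 21 = 27.
Step 4: Ties are present, so use the tie-corrected normal approximation (with continuity correction) for the p-value.
Step 5: p-value = 0.746347; compare to alpha = 0.1. fail to reject H0.

U_X = 21, p = 0.746347, fail to reject H0 at alpha = 0.1.


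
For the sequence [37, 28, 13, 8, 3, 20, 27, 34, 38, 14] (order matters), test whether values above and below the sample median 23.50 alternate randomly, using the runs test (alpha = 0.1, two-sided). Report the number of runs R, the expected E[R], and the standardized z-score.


Step 1: Compute median = 23.50; label A = above, B = below.
Labels in order: AABBBBAAAB  (n_A = 5, n_B = 5)
Step 2: Count runs R = 4.
Step 3: Under H0 (random ordering), E[R] = 2*n_A*n_B/(n_A+n_B) + 1 = 2*5*5/10 + 1 = 6.0000.
        Var[R] = 2*n_A*n_B*(2*n_A*n_B - n_A - n_B) / ((n_A+n_B)^2 * (n_A+n_B-1)) = 2000/900 = 2.2222.
        SD[R] = 1.4907.
Step 4: Continuity-corrected z = (R + 0.5 - E[R]) / SD[R] = (4 + 0.5 - 6.0000) / 1.4907 = -1.0062.
Step 5: Two-sided p-value via normal approximation = 2*(1 - Phi(|z|)) = 0.314305.
Step 6: alpha = 0.1. fail to reject H0.

R = 4, z = -1.0062, p = 0.314305, fail to reject H0.


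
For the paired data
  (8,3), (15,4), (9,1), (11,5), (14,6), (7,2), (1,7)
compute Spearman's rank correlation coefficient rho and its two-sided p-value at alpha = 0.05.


Step 1: Rank x and y separately (midranks; no ties here).
rank(x): 8->3, 15->7, 9->4, 11->5, 14->6, 7->2, 1->1
rank(y): 3->3, 4->4, 1->1, 5->5, 6->6, 2->2, 7->7
Step 2: d_i = R_x(i) - R_y(i); compute d_i^2.
  (3-3)^2=0, (7-4)^2=9, (4-1)^2=9, (5-5)^2=0, (6-6)^2=0, (2-2)^2=0, (1-7)^2=36
sum(d^2) = 54.
Step 3: rho = 1 - 6*54 / (7*(7^2 - 1)) = 1 - 324/336 = 0.035714.
Step 4: Under H0, t = rho * sqrt((n-2)/(1-rho^2)) = 0.0799 ~ t(5).
Step 5: Two-sided p-value from the t-distribution with 5 df = 0.939408.
Step 6: alpha = 0.05. fail to reject H0.

rho = 0.0357, p = 0.939408, fail to reject H0 at alpha = 0.05.


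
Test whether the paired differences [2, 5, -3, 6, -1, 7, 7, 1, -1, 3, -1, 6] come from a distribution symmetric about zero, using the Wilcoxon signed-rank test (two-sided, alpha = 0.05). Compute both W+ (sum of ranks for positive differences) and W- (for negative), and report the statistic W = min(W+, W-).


Step 1: Drop any zero differences (none here) and take |d_i|.
|d| = [2, 5, 3, 6, 1, 7, 7, 1, 1, 3, 1, 6]
Step 2: Midrank |d_i| (ties get averaged ranks).
ranks: |2|->5, |5|->8, |3|->6.5, |6|->9.5, |1|->2.5, |7|->11.5, |7|->11.5, |1|->2.5, |1|->2.5, |3|->6.5, |1|->2.5, |6|->9.5
Step 3: Attach original signs; sum ranks with positive sign and with negative sign.
W+ = 5 + 8 + 9.5 + 11.5 + 11.5 + 2.5 + 6.5 + 9.5 = 64
W- = 6.5 + 2.5 + 2.5 + 2.5 = 14
(Check: W+ + W- = 78 should equal n(n+1)/2 = 78.)
Step 4: Test statistic W = min(W+, W-) = 14.
Step 5: Ties in |d|, so use the tie-corrected normal approximation.
        E[W] = n(n+1)/4 = 12*13/4 = 39.
        Tie groups: |d|=1 (t=4), |d|=3 (t=2), |d|=6 (t=2), |d|=7 (t=2); sum(t^3 - t) = 78.
        Var[W] = n(n+1)(2n+1)/24 - sum(t^3-t)/48 = 3900/24 - 78/48 = 160.875.
        z = (W - E[W]) / sqrt(Var[W]) = (14 - 39) / 12.6837 = -1.9710.
        Two-sided p = 2*Phi(z) = 0.048719.
Step 6: alpha = 0.05. reject H0.

W+ = 64, W- = 14, W = min = 14, p = 0.048719, reject H0.


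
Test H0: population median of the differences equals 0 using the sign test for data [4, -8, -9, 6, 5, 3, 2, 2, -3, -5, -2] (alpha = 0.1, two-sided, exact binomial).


Step 1: Discard zero differences. Original n = 11; n_eff = number of nonzero differences = 11.
Nonzero differences (with sign): +4, -8, -9, +6, +5, +3, +2, +2, -3, -5, -2
Step 2: Count signs: positive = 6, negative = 5.
Step 3: Under H0: P(positive) = 0.5, so the number of positives S ~ Bin(11, 0.5).
Step 4: Two-sided exact p-value = sum of Bin(11,0.5) probabilities at or below the observed probability = 1.000000.
Step 5: alpha = 0.1. fail to reject H0.

n_eff = 11, pos = 6, neg = 5, p = 1.000000, fail to reject H0.


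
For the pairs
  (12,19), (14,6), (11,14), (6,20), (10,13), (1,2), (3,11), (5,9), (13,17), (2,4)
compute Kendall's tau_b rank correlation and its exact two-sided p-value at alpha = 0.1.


Step 1: Enumerate the 45 unordered pairs (i,j) with i<j and classify each by sign(x_j-x_i) * sign(y_j-y_i).
  (1,2):dx=+2,dy=-13->D; (1,3):dx=-1,dy=-5->C; (1,4):dx=-6,dy=+1->D; (1,5):dx=-2,dy=-6->C
  (1,6):dx=-11,dy=-17->C; (1,7):dx=-9,dy=-8->C; (1,8):dx=-7,dy=-10->C; (1,9):dx=+1,dy=-2->D
  (1,10):dx=-10,dy=-15->C; (2,3):dx=-3,dy=+8->D; (2,4):dx=-8,dy=+14->D; (2,5):dx=-4,dy=+7->D
  (2,6):dx=-13,dy=-4->C; (2,7):dx=-11,dy=+5->D; (2,8):dx=-9,dy=+3->D; (2,9):dx=-1,dy=+11->D
  (2,10):dx=-12,dy=-2->C; (3,4):dx=-5,dy=+6->D; (3,5):dx=-1,dy=-1->C; (3,6):dx=-10,dy=-12->C
  (3,7):dx=-8,dy=-3->C; (3,8):dx=-6,dy=-5->C; (3,9):dx=+2,dy=+3->C; (3,10):dx=-9,dy=-10->C
  (4,5):dx=+4,dy=-7->D; (4,6):dx=-5,dy=-18->C; (4,7):dx=-3,dy=-9->C; (4,8):dx=-1,dy=-11->C
  (4,9):dx=+7,dy=-3->D; (4,10):dx=-4,dy=-16->C; (5,6):dx=-9,dy=-11->C; (5,7):dx=-7,dy=-2->C
  (5,8):dx=-5,dy=-4->C; (5,9):dx=+3,dy=+4->C; (5,10):dx=-8,dy=-9->C; (6,7):dx=+2,dy=+9->C
  (6,8):dx=+4,dy=+7->C; (6,9):dx=+12,dy=+15->C; (6,10):dx=+1,dy=+2->C; (7,8):dx=+2,dy=-2->D
  (7,9):dx=+10,dy=+6->C; (7,10):dx=-1,dy=-7->C; (8,9):dx=+8,dy=+8->C; (8,10):dx=-3,dy=-5->C
  (9,10):dx=-11,dy=-13->C
Step 2: C = 32, D = 13, total pairs = 45.
Step 3: tau = (C - D)/(n(n-1)/2) = (32 - 13)/45 = 0.422222.
Step 4: Exact two-sided p-value (enumerate n! = 3628800 permutations of y under H0): p = 0.108313.
Step 5: alpha = 0.1. fail to reject H0.

tau_b = 0.4222 (C=32, D=13), p = 0.108313, fail to reject H0.


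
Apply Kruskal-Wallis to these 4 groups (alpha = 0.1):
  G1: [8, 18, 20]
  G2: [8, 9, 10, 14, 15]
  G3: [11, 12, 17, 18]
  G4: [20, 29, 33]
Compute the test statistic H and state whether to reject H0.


Step 1: Combine all N = 15 observations and assign midranks.
sorted (value, group, rank): (8,G1,1.5), (8,G2,1.5), (9,G2,3), (10,G2,4), (11,G3,5), (12,G3,6), (14,G2,7), (15,G2,8), (17,G3,9), (18,G1,10.5), (18,G3,10.5), (20,G1,12.5), (20,G4,12.5), (29,G4,14), (33,G4,15)
Step 2: Sum ranks within each group.
R_1 = 24.5 (n_1 = 3)
R_2 = 23.5 (n_2 = 5)
R_3 = 30.5 (n_3 = 4)
R_4 = 41.5 (n_4 = 3)
Step 3: H = 12/(N(N+1)) * sum(R_i^2/n_i) - 3(N+1)
     = 12/(15*16) * (24.5^2/3 + 23.5^2/5 + 30.5^2/4 + 41.5^2/3) - 3*16
     = 0.050000 * 1117.18 - 48
     = 7.858958.
Step 4: Ties present; correction factor C = 1 - 18/(15^3 - 15) = 0.994643. Corrected H = 7.858958 / 0.994643 = 7.901287.
Step 5: Under H0, H ~ chi^2(3); p-value = 0.048096.
Step 6: alpha = 0.1. reject H0.

H = 7.9013, df = 3, p = 0.048096, reject H0.


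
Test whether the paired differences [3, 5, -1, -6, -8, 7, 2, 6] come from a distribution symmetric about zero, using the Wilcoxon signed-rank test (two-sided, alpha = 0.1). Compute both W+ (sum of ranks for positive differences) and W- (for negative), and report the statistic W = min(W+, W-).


Step 1: Drop any zero differences (none here) and take |d_i|.
|d| = [3, 5, 1, 6, 8, 7, 2, 6]
Step 2: Midrank |d_i| (ties get averaged ranks).
ranks: |3|->3, |5|->4, |1|->1, |6|->5.5, |8|->8, |7|->7, |2|->2, |6|->5.5
Step 3: Attach original signs; sum ranks with positive sign and with negative sign.
W+ = 3 + 4 + 7 + 2 + 5.5 = 21.5
W- = 1 + 5.5 + 8 = 14.5
(Check: W+ + W- = 36 should equal n(n+1)/2 = 36.)
Step 4: Test statistic W = min(W+, W-) = 14.5.
Step 5: Ties in |d|, so use the tie-corrected normal approximation.
        E[W] = n(n+1)/4 = 8*9/4 = 18.
        Tie groups: |d|=6 (t=2); sum(t^3 - t) = 6.
        Var[W] = n(n+1)(2n+1)/24 - sum(t^3-t)/48 = 1224/24 - 6/48 = 50.875.
        z = (W - E[W]) / sqrt(Var[W]) = (14.5 - 18) / 7.1327 = -0.4907.
        Two-sided p = 2*Phi(z) = 0.623639.
Step 6: alpha = 0.1. fail to reject H0.

W+ = 21.5, W- = 14.5, W = min = 14.5, p = 0.623639, fail to reject H0.


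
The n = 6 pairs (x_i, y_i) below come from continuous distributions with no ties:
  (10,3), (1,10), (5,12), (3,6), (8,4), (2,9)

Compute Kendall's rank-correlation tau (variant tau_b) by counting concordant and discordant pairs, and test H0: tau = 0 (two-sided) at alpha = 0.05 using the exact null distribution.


Step 1: Enumerate the 15 unordered pairs (i,j) with i<j and classify each by sign(x_j-x_i) * sign(y_j-y_i).
  (1,2):dx=-9,dy=+7->D; (1,3):dx=-5,dy=+9->D; (1,4):dx=-7,dy=+3->D; (1,5):dx=-2,dy=+1->D
  (1,6):dx=-8,dy=+6->D; (2,3):dx=+4,dy=+2->C; (2,4):dx=+2,dy=-4->D; (2,5):dx=+7,dy=-6->D
  (2,6):dx=+1,dy=-1->D; (3,4):dx=-2,dy=-6->C; (3,5):dx=+3,dy=-8->D; (3,6):dx=-3,dy=-3->C
  (4,5):dx=+5,dy=-2->D; (4,6):dx=-1,dy=+3->D; (5,6):dx=-6,dy=+5->D
Step 2: C = 3, D = 12, total pairs = 15.
Step 3: tau = (C - D)/(n(n-1)/2) = (3 - 12)/15 = -0.600000.
Step 4: Exact two-sided p-value (enumerate n! = 720 permutations of y under H0): p = 0.136111.
Step 5: alpha = 0.05. fail to reject H0.

tau_b = -0.6000 (C=3, D=12), p = 0.136111, fail to reject H0.


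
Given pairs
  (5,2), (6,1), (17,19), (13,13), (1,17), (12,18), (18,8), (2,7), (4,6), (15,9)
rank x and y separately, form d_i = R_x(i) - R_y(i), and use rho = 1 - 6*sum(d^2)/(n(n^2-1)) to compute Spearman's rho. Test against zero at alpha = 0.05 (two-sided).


Step 1: Rank x and y separately (midranks; no ties here).
rank(x): 5->4, 6->5, 17->9, 13->7, 1->1, 12->6, 18->10, 2->2, 4->3, 15->8
rank(y): 2->2, 1->1, 19->10, 13->7, 17->8, 18->9, 8->5, 7->4, 6->3, 9->6
Step 2: d_i = R_x(i) - R_y(i); compute d_i^2.
  (4-2)^2=4, (5-1)^2=16, (9-10)^2=1, (7-7)^2=0, (1-8)^2=49, (6-9)^2=9, (10-5)^2=25, (2-4)^2=4, (3-3)^2=0, (8-6)^2=4
sum(d^2) = 112.
Step 3: rho = 1 - 6*112 / (10*(10^2 - 1)) = 1 - 672/990 = 0.321212.
Step 4: Under H0, t = rho * sqrt((n-2)/(1-rho^2)) = 0.9594 ~ t(8).
Step 5: Two-sided p-value from the t-distribution with 8 df = 0.365468.
Step 6: alpha = 0.05. fail to reject H0.

rho = 0.3212, p = 0.365468, fail to reject H0 at alpha = 0.05.


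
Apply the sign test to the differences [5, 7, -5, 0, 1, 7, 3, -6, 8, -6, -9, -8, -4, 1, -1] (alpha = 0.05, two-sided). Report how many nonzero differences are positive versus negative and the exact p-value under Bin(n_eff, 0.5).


Step 1: Discard zero differences. Original n = 15; n_eff = number of nonzero differences = 14.
Nonzero differences (with sign): +5, +7, -5, +1, +7, +3, -6, +8, -6, -9, -8, -4, +1, -1
Step 2: Count signs: positive = 7, negative = 7.
Step 3: Under H0: P(positive) = 0.5, so the number of positives S ~ Bin(14, 0.5).
Step 4: Two-sided exact p-value = sum of Bin(14,0.5) probabilities at or below the observed probability = 1.000000.
Step 5: alpha = 0.05. fail to reject H0.

n_eff = 14, pos = 7, neg = 7, p = 1.000000, fail to reject H0.


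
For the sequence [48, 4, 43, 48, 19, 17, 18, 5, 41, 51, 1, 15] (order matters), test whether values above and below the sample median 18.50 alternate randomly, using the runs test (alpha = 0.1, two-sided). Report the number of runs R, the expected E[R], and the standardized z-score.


Step 1: Compute median = 18.50; label A = above, B = below.
Labels in order: ABAAABBBAABB  (n_A = 6, n_B = 6)
Step 2: Count runs R = 6.
Step 3: Under H0 (random ordering), E[R] = 2*n_A*n_B/(n_A+n_B) + 1 = 2*6*6/12 + 1 = 7.0000.
        Var[R] = 2*n_A*n_B*(2*n_A*n_B - n_A - n_B) / ((n_A+n_B)^2 * (n_A+n_B-1)) = 4320/1584 = 2.7273.
        SD[R] = 1.6514.
Step 4: Continuity-corrected z = (R + 0.5 - E[R]) / SD[R] = (6 + 0.5 - 7.0000) / 1.6514 = -0.3028.
Step 5: Two-sided p-value via normal approximation = 2*(1 - Phi(|z|)) = 0.762069.
Step 6: alpha = 0.1. fail to reject H0.

R = 6, z = -0.3028, p = 0.762069, fail to reject H0.


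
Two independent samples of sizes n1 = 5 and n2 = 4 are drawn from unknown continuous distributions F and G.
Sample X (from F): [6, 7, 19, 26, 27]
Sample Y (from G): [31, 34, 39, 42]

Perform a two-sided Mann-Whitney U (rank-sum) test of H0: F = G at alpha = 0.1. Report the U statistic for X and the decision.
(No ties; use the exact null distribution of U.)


Step 1: Combine and sort all 9 observations; assign midranks.
sorted (value, group): (6,X), (7,X), (19,X), (26,X), (27,X), (31,Y), (34,Y), (39,Y), (42,Y)
ranks: 6->1, 7->2, 19->3, 26->4, 27->5, 31->6, 34->7, 39->8, 42->9
Step 2: Rank sum for X: R1 = 1 + 2 + 3 + 4 + 5 = 15.
Step 3: U_X = R1 - n1(n1+1)/2 = 15 - 5*6/2 = 15 - 15 = 0.
       U_Y = n1*n2 - U_X = 20 - 0 = 20.
Step 4: No ties, so the exact null distribution of U (based on enumerating the C(9,5) = 126 equally likely rank assignments) gives the two-sided p-value.
Step 5: p-value = 0.015873; compare to alpha = 0.1. reject H0.

U_X = 0, p = 0.015873, reject H0 at alpha = 0.1.


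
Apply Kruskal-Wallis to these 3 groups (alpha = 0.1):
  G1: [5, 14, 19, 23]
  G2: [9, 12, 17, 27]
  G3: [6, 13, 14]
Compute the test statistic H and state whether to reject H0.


Step 1: Combine all N = 11 observations and assign midranks.
sorted (value, group, rank): (5,G1,1), (6,G3,2), (9,G2,3), (12,G2,4), (13,G3,5), (14,G1,6.5), (14,G3,6.5), (17,G2,8), (19,G1,9), (23,G1,10), (27,G2,11)
Step 2: Sum ranks within each group.
R_1 = 26.5 (n_1 = 4)
R_2 = 26 (n_2 = 4)
R_3 = 13.5 (n_3 = 3)
Step 3: H = 12/(N(N+1)) * sum(R_i^2/n_i) - 3(N+1)
     = 12/(11*12) * (26.5^2/4 + 26^2/4 + 13.5^2/3) - 3*12
     = 0.090909 * 405.312 - 36
     = 0.846591.
Step 4: Ties present; correction factor C = 1 - 6/(11^3 - 11) = 0.995455. Corrected H = 0.846591 / 0.995455 = 0.850457.
Step 5: Under H0, H ~ chi^2(2); p-value = 0.653621.
Step 6: alpha = 0.1. fail to reject H0.

H = 0.8505, df = 2, p = 0.653621, fail to reject H0.


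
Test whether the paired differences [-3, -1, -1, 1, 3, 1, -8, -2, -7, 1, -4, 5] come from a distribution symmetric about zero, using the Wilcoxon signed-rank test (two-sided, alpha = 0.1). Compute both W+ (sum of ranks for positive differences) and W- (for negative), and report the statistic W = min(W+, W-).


Step 1: Drop any zero differences (none here) and take |d_i|.
|d| = [3, 1, 1, 1, 3, 1, 8, 2, 7, 1, 4, 5]
Step 2: Midrank |d_i| (ties get averaged ranks).
ranks: |3|->7.5, |1|->3, |1|->3, |1|->3, |3|->7.5, |1|->3, |8|->12, |2|->6, |7|->11, |1|->3, |4|->9, |5|->10
Step 3: Attach original signs; sum ranks with positive sign and with negative sign.
W+ = 3 + 7.5 + 3 + 3 + 10 = 26.5
W- = 7.5 + 3 + 3 + 12 + 6 + 11 + 9 = 51.5
(Check: W+ + W- = 78 should equal n(n+1)/2 = 78.)
Step 4: Test statistic W = min(W+, W-) = 26.5.
Step 5: Ties in |d|, so use the tie-corrected normal approximation.
        E[W] = n(n+1)/4 = 12*13/4 = 39.
        Tie groups: |d|=1 (t=5), |d|=3 (t=2); sum(t^3 - t) = 126.
        Var[W] = n(n+1)(2n+1)/24 - sum(t^3-t)/48 = 3900/24 - 126/48 = 159.875.
        z = (W - E[W]) / sqrt(Var[W]) = (26.5 - 39) / 12.6442 = -0.9886.
        Two-sided p = 2*Phi(z) = 0.322860.
Step 6: alpha = 0.1. fail to reject H0.

W+ = 26.5, W- = 51.5, W = min = 26.5, p = 0.322860, fail to reject H0.


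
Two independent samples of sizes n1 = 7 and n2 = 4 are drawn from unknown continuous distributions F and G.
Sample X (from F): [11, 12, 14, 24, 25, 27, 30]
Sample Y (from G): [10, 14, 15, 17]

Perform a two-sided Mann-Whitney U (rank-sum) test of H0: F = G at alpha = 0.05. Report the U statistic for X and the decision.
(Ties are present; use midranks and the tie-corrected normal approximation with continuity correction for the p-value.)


Step 1: Combine and sort all 11 observations; assign midranks.
sorted (value, group): (10,Y), (11,X), (12,X), (14,X), (14,Y), (15,Y), (17,Y), (24,X), (25,X), (27,X), (30,X)
ranks: 10->1, 11->2, 12->3, 14->4.5, 14->4.5, 15->6, 17->7, 24->8, 25->9, 27->10, 30->11
Step 2: Rank sum for X: R1 = 2 + 3 + 4.5 + 8 + 9 + 10 + 11 = 47.5.
Step 3: U_X = R1 - n1(n1+1)/2 = 47.5 - 7*8/2 = 47.5 - 28 = 19.5.
       U_Y = n1*n2 - U_X = 28 - 19.5 = 8.5.
Step 4: Ties are present, so use the tie-corrected normal approximation (with continuity correction) for the p-value.
Step 5: p-value = 0.343605; compare to alpha = 0.05. fail to reject H0.

U_X = 19.5, p = 0.343605, fail to reject H0 at alpha = 0.05.


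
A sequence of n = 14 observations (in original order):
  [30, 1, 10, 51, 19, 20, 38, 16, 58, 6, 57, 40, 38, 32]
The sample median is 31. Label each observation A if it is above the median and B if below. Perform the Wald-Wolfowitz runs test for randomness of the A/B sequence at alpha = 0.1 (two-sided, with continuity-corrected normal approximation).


Step 1: Compute median = 31; label A = above, B = below.
Labels in order: BBBABBABABAAAA  (n_A = 7, n_B = 7)
Step 2: Count runs R = 8.
Step 3: Under H0 (random ordering), E[R] = 2*n_A*n_B/(n_A+n_B) + 1 = 2*7*7/14 + 1 = 8.0000.
        Var[R] = 2*n_A*n_B*(2*n_A*n_B - n_A - n_B) / ((n_A+n_B)^2 * (n_A+n_B-1)) = 8232/2548 = 3.2308.
        SD[R] = 1.7974.
Step 4: R = E[R], so z = 0 with no continuity correction.
Step 5: Two-sided p-value via normal approximation = 2*(1 - Phi(|z|)) = 1.000000.
Step 6: alpha = 0.1. fail to reject H0.

R = 8, z = 0.0000, p = 1.000000, fail to reject H0.


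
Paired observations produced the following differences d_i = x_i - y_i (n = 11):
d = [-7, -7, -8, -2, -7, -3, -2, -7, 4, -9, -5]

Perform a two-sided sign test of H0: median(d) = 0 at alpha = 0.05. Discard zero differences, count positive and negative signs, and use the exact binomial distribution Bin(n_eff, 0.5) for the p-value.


Step 1: Discard zero differences. Original n = 11; n_eff = number of nonzero differences = 11.
Nonzero differences (with sign): -7, -7, -8, -2, -7, -3, -2, -7, +4, -9, -5
Step 2: Count signs: positive = 1, negative = 10.
Step 3: Under H0: P(positive) = 0.5, so the number of positives S ~ Bin(11, 0.5).
Step 4: Two-sided exact p-value = sum of Bin(11,0.5) probabilities at or below the observed probability = 0.011719.
Step 5: alpha = 0.05. reject H0.

n_eff = 11, pos = 1, neg = 10, p = 0.011719, reject H0.


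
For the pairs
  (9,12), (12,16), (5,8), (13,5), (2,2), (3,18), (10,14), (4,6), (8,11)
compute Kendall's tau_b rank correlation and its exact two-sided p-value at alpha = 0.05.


Step 1: Enumerate the 36 unordered pairs (i,j) with i<j and classify each by sign(x_j-x_i) * sign(y_j-y_i).
  (1,2):dx=+3,dy=+4->C; (1,3):dx=-4,dy=-4->C; (1,4):dx=+4,dy=-7->D; (1,5):dx=-7,dy=-10->C
  (1,6):dx=-6,dy=+6->D; (1,7):dx=+1,dy=+2->C; (1,8):dx=-5,dy=-6->C; (1,9):dx=-1,dy=-1->C
  (2,3):dx=-7,dy=-8->C; (2,4):dx=+1,dy=-11->D; (2,5):dx=-10,dy=-14->C; (2,6):dx=-9,dy=+2->D
  (2,7):dx=-2,dy=-2->C; (2,8):dx=-8,dy=-10->C; (2,9):dx=-4,dy=-5->C; (3,4):dx=+8,dy=-3->D
  (3,5):dx=-3,dy=-6->C; (3,6):dx=-2,dy=+10->D; (3,7):dx=+5,dy=+6->C; (3,8):dx=-1,dy=-2->C
  (3,9):dx=+3,dy=+3->C; (4,5):dx=-11,dy=-3->C; (4,6):dx=-10,dy=+13->D; (4,7):dx=-3,dy=+9->D
  (4,8):dx=-9,dy=+1->D; (4,9):dx=-5,dy=+6->D; (5,6):dx=+1,dy=+16->C; (5,7):dx=+8,dy=+12->C
  (5,8):dx=+2,dy=+4->C; (5,9):dx=+6,dy=+9->C; (6,7):dx=+7,dy=-4->D; (6,8):dx=+1,dy=-12->D
  (6,9):dx=+5,dy=-7->D; (7,8):dx=-6,dy=-8->C; (7,9):dx=-2,dy=-3->C; (8,9):dx=+4,dy=+5->C
Step 2: C = 23, D = 13, total pairs = 36.
Step 3: tau = (C - D)/(n(n-1)/2) = (23 - 13)/36 = 0.277778.
Step 4: Exact two-sided p-value (enumerate n! = 362880 permutations of y under H0): p = 0.358488.
Step 5: alpha = 0.05. fail to reject H0.

tau_b = 0.2778 (C=23, D=13), p = 0.358488, fail to reject H0.


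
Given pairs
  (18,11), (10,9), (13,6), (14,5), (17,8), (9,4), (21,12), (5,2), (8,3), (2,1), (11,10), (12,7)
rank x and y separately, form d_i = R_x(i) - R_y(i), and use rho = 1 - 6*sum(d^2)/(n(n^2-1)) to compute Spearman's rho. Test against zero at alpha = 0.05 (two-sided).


Step 1: Rank x and y separately (midranks; no ties here).
rank(x): 18->11, 10->5, 13->8, 14->9, 17->10, 9->4, 21->12, 5->2, 8->3, 2->1, 11->6, 12->7
rank(y): 11->11, 9->9, 6->6, 5->5, 8->8, 4->4, 12->12, 2->2, 3->3, 1->1, 10->10, 7->7
Step 2: d_i = R_x(i) - R_y(i); compute d_i^2.
  (11-11)^2=0, (5-9)^2=16, (8-6)^2=4, (9-5)^2=16, (10-8)^2=4, (4-4)^2=0, (12-12)^2=0, (2-2)^2=0, (3-3)^2=0, (1-1)^2=0, (6-10)^2=16, (7-7)^2=0
sum(d^2) = 56.
Step 3: rho = 1 - 6*56 / (12*(12^2 - 1)) = 1 - 336/1716 = 0.804196.
Step 4: Under H0, t = rho * sqrt((n-2)/(1-rho^2)) = 4.2787 ~ t(10).
Step 5: Two-sided p-value from the t-distribution with 10 df = 0.001615.
Step 6: alpha = 0.05. reject H0.

rho = 0.8042, p = 0.001615, reject H0 at alpha = 0.05.


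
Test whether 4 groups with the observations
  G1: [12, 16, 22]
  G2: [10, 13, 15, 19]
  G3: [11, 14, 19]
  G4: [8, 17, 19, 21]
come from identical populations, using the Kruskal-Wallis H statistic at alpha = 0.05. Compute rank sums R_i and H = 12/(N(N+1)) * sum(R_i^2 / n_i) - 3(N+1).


Step 1: Combine all N = 14 observations and assign midranks.
sorted (value, group, rank): (8,G4,1), (10,G2,2), (11,G3,3), (12,G1,4), (13,G2,5), (14,G3,6), (15,G2,7), (16,G1,8), (17,G4,9), (19,G2,11), (19,G3,11), (19,G4,11), (21,G4,13), (22,G1,14)
Step 2: Sum ranks within each group.
R_1 = 26 (n_1 = 3)
R_2 = 25 (n_2 = 4)
R_3 = 20 (n_3 = 3)
R_4 = 34 (n_4 = 4)
Step 3: H = 12/(N(N+1)) * sum(R_i^2/n_i) - 3(N+1)
     = 12/(14*15) * (26^2/3 + 25^2/4 + 20^2/3 + 34^2/4) - 3*15
     = 0.057143 * 803.917 - 45
     = 0.938095.
Step 4: Ties present; correction factor C = 1 - 24/(14^3 - 14) = 0.991209. Corrected H = 0.938095 / 0.991209 = 0.946415.
Step 5: Under H0, H ~ chi^2(3); p-value = 0.814215.
Step 6: alpha = 0.05. fail to reject H0.

H = 0.9464, df = 3, p = 0.814215, fail to reject H0.


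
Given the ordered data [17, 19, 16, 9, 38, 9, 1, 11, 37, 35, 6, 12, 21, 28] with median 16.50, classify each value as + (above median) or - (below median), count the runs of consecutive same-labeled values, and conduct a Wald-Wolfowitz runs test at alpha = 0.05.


Step 1: Compute median = 16.50; label A = above, B = below.
Labels in order: AABBABBBAABBAA  (n_A = 7, n_B = 7)
Step 2: Count runs R = 7.
Step 3: Under H0 (random ordering), E[R] = 2*n_A*n_B/(n_A+n_B) + 1 = 2*7*7/14 + 1 = 8.0000.
        Var[R] = 2*n_A*n_B*(2*n_A*n_B - n_A - n_B) / ((n_A+n_B)^2 * (n_A+n_B-1)) = 8232/2548 = 3.2308.
        SD[R] = 1.7974.
Step 4: Continuity-corrected z = (R + 0.5 - E[R]) / SD[R] = (7 + 0.5 - 8.0000) / 1.7974 = -0.2782.
Step 5: Two-sided p-value via normal approximation = 2*(1 - Phi(|z|)) = 0.780879.
Step 6: alpha = 0.05. fail to reject H0.

R = 7, z = -0.2782, p = 0.780879, fail to reject H0.


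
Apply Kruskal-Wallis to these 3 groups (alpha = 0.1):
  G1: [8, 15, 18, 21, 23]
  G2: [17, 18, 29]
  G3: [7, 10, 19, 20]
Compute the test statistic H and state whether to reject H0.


Step 1: Combine all N = 12 observations and assign midranks.
sorted (value, group, rank): (7,G3,1), (8,G1,2), (10,G3,3), (15,G1,4), (17,G2,5), (18,G1,6.5), (18,G2,6.5), (19,G3,8), (20,G3,9), (21,G1,10), (23,G1,11), (29,G2,12)
Step 2: Sum ranks within each group.
R_1 = 33.5 (n_1 = 5)
R_2 = 23.5 (n_2 = 3)
R_3 = 21 (n_3 = 4)
Step 3: H = 12/(N(N+1)) * sum(R_i^2/n_i) - 3(N+1)
     = 12/(12*13) * (33.5^2/5 + 23.5^2/3 + 21^2/4) - 3*13
     = 0.076923 * 518.783 - 39
     = 0.906410.
Step 4: Ties present; correction factor C = 1 - 6/(12^3 - 12) = 0.996503. Corrected H = 0.906410 / 0.996503 = 0.909591.
Step 5: Under H0, H ~ chi^2(2); p-value = 0.634578.
Step 6: alpha = 0.1. fail to reject H0.

H = 0.9096, df = 2, p = 0.634578, fail to reject H0.


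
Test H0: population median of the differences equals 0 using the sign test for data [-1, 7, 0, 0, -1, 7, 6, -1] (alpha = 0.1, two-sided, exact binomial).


Step 1: Discard zero differences. Original n = 8; n_eff = number of nonzero differences = 6.
Nonzero differences (with sign): -1, +7, -1, +7, +6, -1
Step 2: Count signs: positive = 3, negative = 3.
Step 3: Under H0: P(positive) = 0.5, so the number of positives S ~ Bin(6, 0.5).
Step 4: Two-sided exact p-value = sum of Bin(6,0.5) probabilities at or below the observed probability = 1.000000.
Step 5: alpha = 0.1. fail to reject H0.

n_eff = 6, pos = 3, neg = 3, p = 1.000000, fail to reject H0.


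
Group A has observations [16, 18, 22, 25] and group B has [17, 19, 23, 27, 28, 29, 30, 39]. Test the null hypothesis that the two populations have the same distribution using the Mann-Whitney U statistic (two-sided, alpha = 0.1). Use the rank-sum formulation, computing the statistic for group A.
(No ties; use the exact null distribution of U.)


Step 1: Combine and sort all 12 observations; assign midranks.
sorted (value, group): (16,X), (17,Y), (18,X), (19,Y), (22,X), (23,Y), (25,X), (27,Y), (28,Y), (29,Y), (30,Y), (39,Y)
ranks: 16->1, 17->2, 18->3, 19->4, 22->5, 23->6, 25->7, 27->8, 28->9, 29->10, 30->11, 39->12
Step 2: Rank sum for X: R1 = 1 + 3 + 5 + 7 = 16.
Step 3: U_X = R1 - n1(n1+1)/2 = 16 - 4*5/2 = 16 - 10 = 6.
       U_Y = n1*n2 - U_X = 32 - 6 = 26.
Step 4: No ties, so the exact null distribution of U (based on enumerating the C(12,4) = 495 equally likely rank assignments) gives the two-sided p-value.
Step 5: p-value = 0.109091; compare to alpha = 0.1. fail to reject H0.

U_X = 6, p = 0.109091, fail to reject H0 at alpha = 0.1.


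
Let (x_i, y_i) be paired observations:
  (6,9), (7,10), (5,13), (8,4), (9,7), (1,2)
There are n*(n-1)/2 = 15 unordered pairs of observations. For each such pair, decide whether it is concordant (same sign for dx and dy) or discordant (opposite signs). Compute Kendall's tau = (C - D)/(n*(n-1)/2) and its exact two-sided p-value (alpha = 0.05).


Step 1: Enumerate the 15 unordered pairs (i,j) with i<j and classify each by sign(x_j-x_i) * sign(y_j-y_i).
  (1,2):dx=+1,dy=+1->C; (1,3):dx=-1,dy=+4->D; (1,4):dx=+2,dy=-5->D; (1,5):dx=+3,dy=-2->D
  (1,6):dx=-5,dy=-7->C; (2,3):dx=-2,dy=+3->D; (2,4):dx=+1,dy=-6->D; (2,5):dx=+2,dy=-3->D
  (2,6):dx=-6,dy=-8->C; (3,4):dx=+3,dy=-9->D; (3,5):dx=+4,dy=-6->D; (3,6):dx=-4,dy=-11->C
  (4,5):dx=+1,dy=+3->C; (4,6):dx=-7,dy=-2->C; (5,6):dx=-8,dy=-5->C
Step 2: C = 7, D = 8, total pairs = 15.
Step 3: tau = (C - D)/(n(n-1)/2) = (7 - 8)/15 = -0.066667.
Step 4: Exact two-sided p-value (enumerate n! = 720 permutations of y under H0): p = 1.000000.
Step 5: alpha = 0.05. fail to reject H0.

tau_b = -0.0667 (C=7, D=8), p = 1.000000, fail to reject H0.


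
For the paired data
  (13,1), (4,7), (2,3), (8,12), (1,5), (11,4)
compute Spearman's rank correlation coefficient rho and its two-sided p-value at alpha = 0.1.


Step 1: Rank x and y separately (midranks; no ties here).
rank(x): 13->6, 4->3, 2->2, 8->4, 1->1, 11->5
rank(y): 1->1, 7->5, 3->2, 12->6, 5->4, 4->3
Step 2: d_i = R_x(i) - R_y(i); compute d_i^2.
  (6-1)^2=25, (3-5)^2=4, (2-2)^2=0, (4-6)^2=4, (1-4)^2=9, (5-3)^2=4
sum(d^2) = 46.
Step 3: rho = 1 - 6*46 / (6*(6^2 - 1)) = 1 - 276/210 = -0.314286.
Step 4: Under H0, t = rho * sqrt((n-2)/(1-rho^2)) = -0.6621 ~ t(4).
Step 5: Two-sided p-value from the t-distribution with 4 df = 0.544093.
Step 6: alpha = 0.1. fail to reject H0.

rho = -0.3143, p = 0.544093, fail to reject H0 at alpha = 0.1.


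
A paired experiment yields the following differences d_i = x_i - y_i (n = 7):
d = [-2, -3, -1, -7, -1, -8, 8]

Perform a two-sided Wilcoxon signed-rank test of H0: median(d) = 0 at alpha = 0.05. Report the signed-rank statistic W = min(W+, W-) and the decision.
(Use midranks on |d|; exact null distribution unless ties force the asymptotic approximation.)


Step 1: Drop any zero differences (none here) and take |d_i|.
|d| = [2, 3, 1, 7, 1, 8, 8]
Step 2: Midrank |d_i| (ties get averaged ranks).
ranks: |2|->3, |3|->4, |1|->1.5, |7|->5, |1|->1.5, |8|->6.5, |8|->6.5
Step 3: Attach original signs; sum ranks with positive sign and with negative sign.
W+ = 6.5 = 6.5
W- = 3 + 4 + 1.5 + 5 + 1.5 + 6.5 = 21.5
(Check: W+ + W- = 28 should equal n(n+1)/2 = 28.)
Step 4: Test statistic W = min(W+, W-) = 6.5.
Step 5: Ties in |d|, so use the tie-corrected normal approximation.
        E[W] = n(n+1)/4 = 7*8/4 = 14.
        Tie groups: |d|=1 (t=2), |d|=8 (t=2); sum(t^3 - t) = 12.
        Var[W] = n(n+1)(2n+1)/24 - sum(t^3-t)/48 = 840/24 - 12/48 = 34.75.
        z = (W - E[W]) / sqrt(Var[W]) = (6.5 - 14) / 5.8949 = -1.2723.
        Two-sided p = 2*Phi(z) = 0.203272.
Step 6: alpha = 0.05. fail to reject H0.

W+ = 6.5, W- = 21.5, W = min = 6.5, p = 0.203272, fail to reject H0.


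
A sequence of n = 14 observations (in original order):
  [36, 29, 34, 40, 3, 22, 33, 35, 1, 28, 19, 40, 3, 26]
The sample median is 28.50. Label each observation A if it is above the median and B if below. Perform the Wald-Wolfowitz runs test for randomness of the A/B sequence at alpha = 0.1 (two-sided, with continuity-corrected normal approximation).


Step 1: Compute median = 28.50; label A = above, B = below.
Labels in order: AAAABBAABBBABB  (n_A = 7, n_B = 7)
Step 2: Count runs R = 6.
Step 3: Under H0 (random ordering), E[R] = 2*n_A*n_B/(n_A+n_B) + 1 = 2*7*7/14 + 1 = 8.0000.
        Var[R] = 2*n_A*n_B*(2*n_A*n_B - n_A - n_B) / ((n_A+n_B)^2 * (n_A+n_B-1)) = 8232/2548 = 3.2308.
        SD[R] = 1.7974.
Step 4: Continuity-corrected z = (R + 0.5 - E[R]) / SD[R] = (6 + 0.5 - 8.0000) / 1.7974 = -0.8345.
Step 5: Two-sided p-value via normal approximation = 2*(1 - Phi(|z|)) = 0.403986.
Step 6: alpha = 0.1. fail to reject H0.

R = 6, z = -0.8345, p = 0.403986, fail to reject H0.


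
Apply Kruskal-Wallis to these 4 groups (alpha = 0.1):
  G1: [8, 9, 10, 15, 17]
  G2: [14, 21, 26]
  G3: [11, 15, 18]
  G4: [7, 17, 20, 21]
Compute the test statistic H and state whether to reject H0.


Step 1: Combine all N = 15 observations and assign midranks.
sorted (value, group, rank): (7,G4,1), (8,G1,2), (9,G1,3), (10,G1,4), (11,G3,5), (14,G2,6), (15,G1,7.5), (15,G3,7.5), (17,G1,9.5), (17,G4,9.5), (18,G3,11), (20,G4,12), (21,G2,13.5), (21,G4,13.5), (26,G2,15)
Step 2: Sum ranks within each group.
R_1 = 26 (n_1 = 5)
R_2 = 34.5 (n_2 = 3)
R_3 = 23.5 (n_3 = 3)
R_4 = 36 (n_4 = 4)
Step 3: H = 12/(N(N+1)) * sum(R_i^2/n_i) - 3(N+1)
     = 12/(15*16) * (26^2/5 + 34.5^2/3 + 23.5^2/3 + 36^2/4) - 3*16
     = 0.050000 * 1040.03 - 48
     = 4.001667.
Step 4: Ties present; correction factor C = 1 - 18/(15^3 - 15) = 0.994643. Corrected H = 4.001667 / 0.994643 = 4.023220.
Step 5: Under H0, H ~ chi^2(3); p-value = 0.258968.
Step 6: alpha = 0.1. fail to reject H0.

H = 4.0232, df = 3, p = 0.258968, fail to reject H0.


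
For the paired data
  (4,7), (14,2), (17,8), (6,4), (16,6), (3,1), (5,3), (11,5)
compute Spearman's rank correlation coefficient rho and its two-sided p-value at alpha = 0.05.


Step 1: Rank x and y separately (midranks; no ties here).
rank(x): 4->2, 14->6, 17->8, 6->4, 16->7, 3->1, 5->3, 11->5
rank(y): 7->7, 2->2, 8->8, 4->4, 6->6, 1->1, 3->3, 5->5
Step 2: d_i = R_x(i) - R_y(i); compute d_i^2.
  (2-7)^2=25, (6-2)^2=16, (8-8)^2=0, (4-4)^2=0, (7-6)^2=1, (1-1)^2=0, (3-3)^2=0, (5-5)^2=0
sum(d^2) = 42.
Step 3: rho = 1 - 6*42 / (8*(8^2 - 1)) = 1 - 252/504 = 0.500000.
Step 4: Under H0, t = rho * sqrt((n-2)/(1-rho^2)) = 1.4142 ~ t(6).
Step 5: Two-sided p-value from the t-distribution with 6 df = 0.207031.
Step 6: alpha = 0.05. fail to reject H0.

rho = 0.5000, p = 0.207031, fail to reject H0 at alpha = 0.05.


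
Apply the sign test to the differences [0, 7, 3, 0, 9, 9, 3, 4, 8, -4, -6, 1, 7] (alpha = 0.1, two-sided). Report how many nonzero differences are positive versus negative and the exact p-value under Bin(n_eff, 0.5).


Step 1: Discard zero differences. Original n = 13; n_eff = number of nonzero differences = 11.
Nonzero differences (with sign): +7, +3, +9, +9, +3, +4, +8, -4, -6, +1, +7
Step 2: Count signs: positive = 9, negative = 2.
Step 3: Under H0: P(positive) = 0.5, so the number of positives S ~ Bin(11, 0.5).
Step 4: Two-sided exact p-value = sum of Bin(11,0.5) probabilities at or below the observed probability = 0.065430.
Step 5: alpha = 0.1. reject H0.

n_eff = 11, pos = 9, neg = 2, p = 0.065430, reject H0.


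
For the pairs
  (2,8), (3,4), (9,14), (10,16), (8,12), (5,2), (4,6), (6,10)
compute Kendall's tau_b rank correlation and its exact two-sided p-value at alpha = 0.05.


Step 1: Enumerate the 28 unordered pairs (i,j) with i<j and classify each by sign(x_j-x_i) * sign(y_j-y_i).
  (1,2):dx=+1,dy=-4->D; (1,3):dx=+7,dy=+6->C; (1,4):dx=+8,dy=+8->C; (1,5):dx=+6,dy=+4->C
  (1,6):dx=+3,dy=-6->D; (1,7):dx=+2,dy=-2->D; (1,8):dx=+4,dy=+2->C; (2,3):dx=+6,dy=+10->C
  (2,4):dx=+7,dy=+12->C; (2,5):dx=+5,dy=+8->C; (2,6):dx=+2,dy=-2->D; (2,7):dx=+1,dy=+2->C
  (2,8):dx=+3,dy=+6->C; (3,4):dx=+1,dy=+2->C; (3,5):dx=-1,dy=-2->C; (3,6):dx=-4,dy=-12->C
  (3,7):dx=-5,dy=-8->C; (3,8):dx=-3,dy=-4->C; (4,5):dx=-2,dy=-4->C; (4,6):dx=-5,dy=-14->C
  (4,7):dx=-6,dy=-10->C; (4,8):dx=-4,dy=-6->C; (5,6):dx=-3,dy=-10->C; (5,7):dx=-4,dy=-6->C
  (5,8):dx=-2,dy=-2->C; (6,7):dx=-1,dy=+4->D; (6,8):dx=+1,dy=+8->C; (7,8):dx=+2,dy=+4->C
Step 2: C = 23, D = 5, total pairs = 28.
Step 3: tau = (C - D)/(n(n-1)/2) = (23 - 5)/28 = 0.642857.
Step 4: Exact two-sided p-value (enumerate n! = 40320 permutations of y under H0): p = 0.031151.
Step 5: alpha = 0.05. reject H0.

tau_b = 0.6429 (C=23, D=5), p = 0.031151, reject H0.
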